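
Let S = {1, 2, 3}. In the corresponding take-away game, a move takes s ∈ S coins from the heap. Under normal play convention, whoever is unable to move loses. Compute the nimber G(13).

1

n :  0  1  2  3  4  5  6  7  8  9 10 11 12 13
G :  0  1  2  3  0  1  2  3  0  1  2  3  0  1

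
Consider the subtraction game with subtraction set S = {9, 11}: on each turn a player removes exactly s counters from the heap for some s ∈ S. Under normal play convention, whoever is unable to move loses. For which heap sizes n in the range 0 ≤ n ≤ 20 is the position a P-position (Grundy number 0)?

0, 1, 2, 3, 4, 5, 6, 7, 8, 20

G(0) = 0
G(1) = mex{} = 0
G(2) = mex{} = 0
G(3) = mex{} = 0
G(4) = mex{} = 0
G(5) = mex{} = 0
G(6) = mex{} = 0
G(7) = mex{} = 0
G(8) = mex{} = 0
G(9) = mex{0} = 1
G(10) = mex{0} = 1
G(11) = mex{0,0} = 1
G(12) = mex{0,0} = 1
G(13) = mex{0,0} = 1
G(14) = mex{0,0} = 1
G(15) = mex{0,0} = 1
G(16) = mex{0,0} = 1
G(17) = mex{0,0} = 1
G(18) = mex{1,0} = 2
G(19) = mex{1,0} = 2
G(20) = mex{1,1} = 0
P-positions are exactly the n with G(n) = 0.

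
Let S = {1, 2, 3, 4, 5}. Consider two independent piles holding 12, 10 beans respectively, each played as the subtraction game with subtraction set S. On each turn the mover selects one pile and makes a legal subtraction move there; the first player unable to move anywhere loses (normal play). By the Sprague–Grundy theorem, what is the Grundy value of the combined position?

All piles use S = {1, 2, 3, 4, 5}:
n :  0  1  2  3  4  5  6  7  8  9 10 11 12
G :  0  1  2  3  4  5  0  1  2  3  4  5  0
Pile A: G(12) = 0.
Pile B: G(10) = 4.
Combined Grundy value = 0 ⊕ 4 = 4.

4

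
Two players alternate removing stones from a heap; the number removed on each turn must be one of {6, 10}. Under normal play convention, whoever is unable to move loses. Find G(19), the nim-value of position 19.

0

G(0) = 0
G(1) = mex{} = 0
G(2) = mex{} = 0
G(3) = mex{} = 0
G(4) = mex{} = 0
G(5) = mex{} = 0
G(6) = mex{0} = 1
G(7) = mex{0} = 1
G(8) = mex{0} = 1
G(9) = mex{0} = 1
G(10) = mex{0,0} = 1
G(11) = mex{0,0} = 1
G(12) = mex{1,0} = 2
G(13) = mex{1,0} = 2
G(14) = mex{1,0} = 2
G(15) = mex{1,0} = 2
G(16) = mex{1,1} = 0
G(17) = mex{1,1} = 0
G(18) = mex{2,1} = 0
G(19) = mex{2,1} = 0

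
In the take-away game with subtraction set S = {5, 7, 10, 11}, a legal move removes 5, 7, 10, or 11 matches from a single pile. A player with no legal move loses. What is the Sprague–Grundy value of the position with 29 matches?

G(0) = 0
G(1) = mex{} = 0
G(2) = mex{} = 0
G(3) = mex{} = 0
G(4) = mex{} = 0
G(5) = mex{0} = 1
G(6) = mex{0} = 1
G(7) = mex{0,0} = 1
G(8) = mex{0,0} = 1
G(9) = mex{0,0} = 1
G(10) = mex{1,0,0} = 2
G(11) = mex{1,0,0,0} = 2
G(12) = mex{1,1,0,0} = 2
G(13) = mex{1,1,0,0} = 2
G(14) = mex{1,1,0,0} = 2
G(15) = mex{2,1,1,0} = 3
G(16) = mex{2,1,1,1} = 0
G(17) = mex{2,2,1,1} = 0
G(18) = mex{2,2,1,1} = 0
G(19) = mex{2,2,1,1} = 0
G(20) = mex{3,2,2,1} = 0
G(21) = mex{0,2,2,2} = 1
G(22) = mex{0,3,2,2} = 1
G(23) = mex{0,0,2,2} = 1
G(24) = mex{0,0,2,2} = 1
G(25) = mex{0,0,3,2} = 1
G(26) = mex{1,0,0,3} = 2
G(27) = mex{1,0,0,0} = 2
G(28) = mex{1,1,0,0} = 2
G(29) = mex{1,1,0,0} = 2

2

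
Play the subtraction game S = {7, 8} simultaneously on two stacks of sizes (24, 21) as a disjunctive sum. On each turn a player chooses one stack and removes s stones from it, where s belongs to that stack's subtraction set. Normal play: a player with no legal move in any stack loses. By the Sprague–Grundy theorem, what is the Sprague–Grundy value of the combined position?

All stacks use S = {7, 8}:
G(0) = 0
G(1) = mex{} = 0
G(2) = mex{} = 0
G(3) = mex{} = 0
G(4) = mex{} = 0
G(5) = mex{} = 0
G(6) = mex{} = 0
G(7) = mex{0} = 1
G(8) = mex{0,0} = 1
G(9) = mex{0,0} = 1
G(10) = mex{0,0} = 1
G(11) = mex{0,0} = 1
G(12) = mex{0,0} = 1
G(13) = mex{0,0} = 1
G(14) = mex{1,0} = 2
G(15) = mex{1,1} = 0
G(16) = mex{1,1} = 0
G(17) = mex{1,1} = 0
G(18) = mex{1,1} = 0
G(19) = mex{1,1} = 0
G(20) = mex{1,1} = 0
G(21) = mex{2,1} = 0
G(22) = mex{0,2} = 1
G(23) = mex{0,0} = 1
G(24) = mex{0,0} = 1
Stack A: G(24) = 1.
Stack B: G(21) = 0.
Combined Grundy value = 1 ⊕ 0 = 1.

1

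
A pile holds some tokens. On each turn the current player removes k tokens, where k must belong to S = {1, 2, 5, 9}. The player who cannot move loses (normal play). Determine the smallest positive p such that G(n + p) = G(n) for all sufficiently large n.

G(0) = 0
G(1) = mex{0} = 1
G(2) = mex{1,0} = 2
G(3) = mex{2,1} = 0
G(4) = mex{0,2} = 1
G(5) = mex{1,0,0} = 2
G(6) = mex{2,1,1} = 0
G(7) = mex{0,2,2} = 1
G(8) = mex{1,0,0} = 2
G(9) = mex{2,1,1,0} = 3
G(10) = mex{3,2,2,1} = 0
G(11) = mex{0,3,0,2} = 1
G(12) = mex{1,0,1,0} = 2
G(13) = mex{2,1,2,1} = 0
G(14) = mex{0,2,3,2} = 1
G(15) = mex{1,0,0,0} = 2
G(16) = mex{2,1,1,1} = 0
G(17) = mex{0,2,2,2} = 1
G(18) = mex{1,0,0,3} = 2
G(19) = mex{2,1,1,0} = 3
G(20) = mex{3,2,2,1} = 0
G(21) = mex{0,3,0,2} = 1
G(n+10) = G(n) holds for n = 0,…,8 (a full window of length max(S) = 9), so the sequence is purely periodic with period 10.

10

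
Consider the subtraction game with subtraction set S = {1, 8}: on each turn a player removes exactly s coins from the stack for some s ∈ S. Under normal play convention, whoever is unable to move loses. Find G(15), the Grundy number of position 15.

0

n :  0  1  2  3  4  5  6  7  8  9 10 11 12 13 14 15
G :  0  1  0  1  0  1  0  1  2  0  1  0  1  0  1  0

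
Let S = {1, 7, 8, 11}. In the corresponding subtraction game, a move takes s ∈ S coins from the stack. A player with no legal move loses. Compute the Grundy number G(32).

0

G(0) = 0
G(1) = mex{0} = 1
G(2) = mex{1} = 0
G(3) = mex{0} = 1
G(4) = mex{1} = 0
G(5) = mex{0} = 1
G(6) = mex{1} = 0
G(7) = mex{0,0} = 1
G(8) = mex{1,1,0} = 2
G(9) = mex{2,0,1} = 3
G(10) = mex{3,1,0} = 2
G(11) = mex{2,0,1,0} = 3
G(12) = mex{3,1,0,1} = 2
G(13) = mex{2,0,1,0} = 3
G(14) = mex{3,1,0,1} = 2
G(15) = mex{2,2,1,0} = 3
G(16) = mex{3,3,2,1} = 0
G(17) = mex{0,2,3,0} = 1
G(18) = mex{1,3,2,1} = 0
G(19) = mex{0,2,3,2} = 1
G(20) = mex{1,3,2,3} = 0
G(21) = mex{0,2,3,2} = 1
G(22) = mex{1,3,2,3} = 0
G(23) = mex{0,0,3,2} = 1
G(24) = mex{1,1,0,3} = 2
G(25) = mex{2,0,1,2} = 3
G(26) = mex{3,1,0,3} = 2
G(27) = mex{2,0,1,0} = 3
G(28) = mex{3,1,0,1} = 2
G(29) = mex{2,0,1,0} = 3
G(30) = mex{3,1,0,1} = 2
G(31) = mex{2,2,1,0} = 3
G(32) = mex{3,3,2,1} = 0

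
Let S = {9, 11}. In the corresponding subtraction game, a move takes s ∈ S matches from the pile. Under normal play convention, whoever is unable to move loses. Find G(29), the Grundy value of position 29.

n :  0  1  2  3  4  5  6  7  8  9 10 11 12 13 14 15 16 17 18 19 20 21 22 23 24 25 26 27 28 29
G :  0  0  0  0  0  0  0  0  0  1  1  1  1  1  1  1  1  1  2  2  0  0  0  0  0  0  0  0  0  1

1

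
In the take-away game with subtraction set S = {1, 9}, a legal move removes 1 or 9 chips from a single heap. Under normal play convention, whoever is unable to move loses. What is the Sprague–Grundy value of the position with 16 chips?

0

n :  0  1  2  3  4  5  6  7  8  9 10 11 12 13 14 15 16
G :  0  1  0  1  0  1  0  1  0  1  0  1  0  1  0  1  0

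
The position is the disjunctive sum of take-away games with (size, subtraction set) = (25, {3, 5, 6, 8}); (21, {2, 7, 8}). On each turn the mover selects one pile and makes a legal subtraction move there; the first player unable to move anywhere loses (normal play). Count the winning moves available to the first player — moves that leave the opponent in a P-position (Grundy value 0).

Pile A, S = {3, 5, 6, 8}:
n :  0  1  2  3  4  5  6  7  8  9 10 11 12 13 14 15 16 17 18 19 20 21 22 23 24 25
G :  0  0  0  1  1  1  2  2  2  3  3  0  0  0  1  1  1  2  2  2  3  3  0  0  0  1
G_A(25) = 1.
Pile B, S = {2, 7, 8}:
n :  0  1  2  3  4  5  6  7  8  9 10 11 12 13 14 15 16 17 18 19 20 21
G :  0  0  1  1  0  0  1  1  2  2  0  3  1  2  0  0  1  1  2  0  0  1
G_B(21) = 1.
Combined Grundy value = 1 ⊕ 1 = 0.
A winning move leaves total XOR = 0, i.e. changes one component's Grundy value g to g ⊕ X where X is the current total.
Pile A: target g' = 1⊕0 = 1, but every legal move changes the Grundy value (mex property), so 0 moves.
Pile B: target g' = 1⊕0 = 1, but every legal move changes the Grundy value (mex property), so 0 moves.

0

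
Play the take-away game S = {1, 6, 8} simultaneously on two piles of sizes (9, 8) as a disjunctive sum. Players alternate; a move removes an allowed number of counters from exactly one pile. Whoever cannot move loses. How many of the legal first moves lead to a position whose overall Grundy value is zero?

All piles use S = {1, 6, 8}:
n : 0 1 2 3 4 5 6 7 8 9
G : 0 1 0 1 0 1 2 0 1 0
Pile A: G(9) = 0.
Pile B: G(8) = 1.
Combined Grundy value = 0 ⊕ 1 = 1.
A winning move leaves total XOR = 0, i.e. changes one component's Grundy value g to g ⊕ X where X is the current total.
Pile A: need g' = 0⊕1 = 1. Options: 9−1→G=1, 9−6→G=1, 9−8→G=1. Hits: 3.
Pile B: need g' = 1⊕1 = 0. Options: 8−1→G=0, 8−6→G=0, 8−8→G=0. Hits: 3.

6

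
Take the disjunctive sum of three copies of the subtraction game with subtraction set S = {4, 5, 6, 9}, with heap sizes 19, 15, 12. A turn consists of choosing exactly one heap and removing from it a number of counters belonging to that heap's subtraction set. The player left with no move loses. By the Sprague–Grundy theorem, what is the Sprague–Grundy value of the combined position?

2

All heaps use S = {4, 5, 6, 9}:
G(0) = 0
G(1) = mex{} = 0
G(2) = mex{} = 0
G(3) = mex{} = 0
G(4) = mex{0} = 1
G(5) = mex{0,0} = 1
G(6) = mex{0,0,0} = 1
G(7) = mex{0,0,0} = 1
G(8) = mex{1,0,0} = 2
G(9) = mex{1,1,0,0} = 2
G(10) = mex{1,1,1,0} = 2
G(11) = mex{1,1,1,0} = 2
G(12) = mex{2,1,1,0} = 3
G(13) = mex{2,2,1,1} = 0
G(14) = mex{2,2,2,1} = 0
G(15) = mex{2,2,2,1} = 0
G(16) = mex{3,2,2,1} = 0
G(17) = mex{0,3,2,2} = 1
G(18) = mex{0,0,3,2} = 1
G(19) = mex{0,0,0,2} = 1
Heap A: G(19) = 1.
Heap B: G(15) = 0.
Heap C: G(12) = 3.
Combined Grundy value = 1 ⊕ 0 ⊕ 3 = 2.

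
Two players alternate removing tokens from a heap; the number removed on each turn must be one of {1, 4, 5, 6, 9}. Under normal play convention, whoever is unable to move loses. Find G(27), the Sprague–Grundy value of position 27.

G(0) = 0
G(1) = mex{0} = 1
G(2) = mex{1} = 0
G(3) = mex{0} = 1
G(4) = mex{1,0} = 2
G(5) = mex{2,1,0} = 3
G(6) = mex{3,0,1,0} = 2
G(7) = mex{2,1,0,1} = 3
G(8) = mex{3,2,1,0} = 4
G(9) = mex{4,3,2,1,0} = 5
G(10) = mex{5,2,3,2,1} = 0
G(11) = mex{0,3,2,3,0} = 1
G(12) = mex{1,4,3,2,1} = 0
G(13) = mex{0,5,4,3,2} = 1
G(14) = mex{1,0,5,4,3} = 2
G(15) = mex{2,1,0,5,2} = 3
G(16) = mex{3,0,1,0,3} = 2
G(17) = mex{2,1,0,1,4} = 3
G(18) = mex{3,2,1,0,5} = 4
G(19) = mex{4,3,2,1,0} = 5
G(20) = mex{5,2,3,2,1} = 0
G(21) = mex{0,3,2,3,0} = 1
G(22) = mex{1,4,3,2,1} = 0
G(23) = mex{0,5,4,3,2} = 1
G(24) = mex{1,0,5,4,3} = 2
G(25) = mex{2,1,0,5,2} = 3
G(26) = mex{3,0,1,0,3} = 2
G(27) = mex{2,1,0,1,4} = 3

3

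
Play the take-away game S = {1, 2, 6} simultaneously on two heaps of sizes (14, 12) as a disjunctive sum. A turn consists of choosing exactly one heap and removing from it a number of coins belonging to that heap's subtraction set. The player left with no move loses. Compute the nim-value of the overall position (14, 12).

2

All heaps use S = {1, 2, 6}:
G(0) = 0
G(1) = mex{0} = 1
G(2) = mex{1,0} = 2
G(3) = mex{2,1} = 0
G(4) = mex{0,2} = 1
G(5) = mex{1,0} = 2
G(6) = mex{2,1,0} = 3
G(7) = mex{3,2,1} = 0
G(8) = mex{0,3,2} = 1
G(9) = mex{1,0,0} = 2
G(10) = mex{2,1,1} = 0
G(11) = mex{0,2,2} = 1
G(12) = mex{1,0,3} = 2
G(13) = mex{2,1,0} = 3
G(14) = mex{3,2,1} = 0
Heap A: G(14) = 0.
Heap B: G(12) = 2.
Combined Grundy value = 0 ⊕ 2 = 2.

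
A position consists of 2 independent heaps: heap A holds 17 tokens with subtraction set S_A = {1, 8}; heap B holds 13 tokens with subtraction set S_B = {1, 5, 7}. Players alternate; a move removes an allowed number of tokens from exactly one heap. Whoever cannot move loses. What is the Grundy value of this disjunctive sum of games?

3

Heap A, S = {1, 8}:
n :  0  1  2  3  4  5  6  7  8  9 10 11 12 13 14 15 16 17
G :  0  1  0  1  0  1  0  1  2  0  1  0  1  0  1  0  1  2
G_A(17) = 2.
Heap B, S = {1, 5, 7}:
G(0) = 0
G(1) = mex{0} = 1
G(2) = mex{1} = 0
G(3) = mex{0} = 1
G(4) = mex{1} = 0
G(5) = mex{0,0} = 1
G(6) = mex{1,1} = 0
G(7) = mex{0,0,0} = 1
G(8) = mex{1,1,1} = 0
G(9) = mex{0,0,0} = 1
G(10) = mex{1,1,1} = 0
G(11) = mex{0,0,0} = 1
G(12) = mex{1,1,1} = 0
G(13) = mex{0,0,0} = 1
G_B(13) = 1.
Combined Grundy value = 2 ⊕ 1 = 3.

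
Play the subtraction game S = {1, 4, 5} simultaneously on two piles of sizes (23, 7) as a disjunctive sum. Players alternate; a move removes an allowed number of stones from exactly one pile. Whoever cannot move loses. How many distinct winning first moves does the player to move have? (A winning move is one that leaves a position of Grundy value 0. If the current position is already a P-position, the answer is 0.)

All piles use S = {1, 4, 5}:
n :  0  1  2  3  4  5  6  7  8  9 10 11 12 13 14 15 16 17 18 19 20 21 22 23
G :  0  1  0  1  2  3  2  3  0  1  0  1  2  3  2  3  0  1  0  1  2  3  2  3
Pile A: G(23) = 3.
Pile B: G(7) = 3.
Combined Grundy value = 3 ⊕ 3 = 0.
A winning move leaves total XOR = 0, i.e. changes one component's Grundy value g to g ⊕ X where X is the current total.
Pile A: target g' = 3⊕0 = 3, but every legal move changes the Grundy value (mex property), so 0 moves.
Pile B: target g' = 3⊕0 = 3, but every legal move changes the Grundy value (mex property), so 0 moves.

0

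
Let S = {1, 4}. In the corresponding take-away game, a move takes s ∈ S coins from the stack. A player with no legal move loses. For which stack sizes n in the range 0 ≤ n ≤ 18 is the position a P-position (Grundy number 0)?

0, 2, 5, 7, 10, 12, 15, 17

G(0) = 0
G(1) = mex{0} = 1
G(2) = mex{1} = 0
G(3) = mex{0} = 1
G(4) = mex{1,0} = 2
G(5) = mex{2,1} = 0
G(6) = mex{0,0} = 1
G(7) = mex{1,1} = 0
G(8) = mex{0,2} = 1
G(9) = mex{1,0} = 2
G(10) = mex{2,1} = 0
G(11) = mex{0,0} = 1
G(12) = mex{1,1} = 0
G(13) = mex{0,2} = 1
G(14) = mex{1,0} = 2
G(15) = mex{2,1} = 0
G(16) = mex{0,0} = 1
G(17) = mex{1,1} = 0
G(18) = mex{0,2} = 1
P-positions are exactly the n with G(n) = 0.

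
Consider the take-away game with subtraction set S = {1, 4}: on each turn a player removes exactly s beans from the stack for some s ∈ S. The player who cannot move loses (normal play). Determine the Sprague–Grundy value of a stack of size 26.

1

G(0) = 0
G(1) = mex{0} = 1
G(2) = mex{1} = 0
G(3) = mex{0} = 1
G(4) = mex{1,0} = 2
G(5) = mex{2,1} = 0
G(6) = mex{0,0} = 1
G(7) = mex{1,1} = 0
G(8) = mex{0,2} = 1
G(9) = mex{1,0} = 2
G(10) = mex{2,1} = 0
G(11) = mex{0,0} = 1
G(12) = mex{1,1} = 0
G(13) = mex{0,2} = 1
G(14) = mex{1,0} = 2
G(15) = mex{2,1} = 0
G(16) = mex{0,0} = 1
G(17) = mex{1,1} = 0
G(18) = mex{0,2} = 1
G(19) = mex{1,0} = 2
G(20) = mex{2,1} = 0
G(21) = mex{0,0} = 1
G(22) = mex{1,1} = 0
G(23) = mex{0,2} = 1
G(24) = mex{1,0} = 2
G(25) = mex{2,1} = 0
G(26) = mex{0,0} = 1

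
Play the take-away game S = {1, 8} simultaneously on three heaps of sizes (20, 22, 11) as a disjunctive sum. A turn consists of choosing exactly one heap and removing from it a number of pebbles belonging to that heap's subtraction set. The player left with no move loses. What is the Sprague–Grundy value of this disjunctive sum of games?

All heaps use S = {1, 8}:
n :  0  1  2  3  4  5  6  7  8  9 10 11 12 13 14 15 16 17 18 19 20 21 22
G :  0  1  0  1  0  1  0  1  2  0  1  0  1  0  1  0  1  2  0  1  0  1  0
Heap A: G(20) = 0.
Heap B: G(22) = 0.
Heap C: G(11) = 0.
Combined Grundy value = 0 ⊕ 0 ⊕ 0 = 0.

0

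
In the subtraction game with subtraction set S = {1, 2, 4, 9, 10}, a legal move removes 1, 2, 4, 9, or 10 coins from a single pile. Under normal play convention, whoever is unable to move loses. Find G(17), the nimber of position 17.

0

n :  0  1  2  3  4  5  6  7  8  9 10 11 12 13 14 15 16 17
G :  0  1  2  0  1  2  0  1  2  3  4  0  1  2  0  1  2  0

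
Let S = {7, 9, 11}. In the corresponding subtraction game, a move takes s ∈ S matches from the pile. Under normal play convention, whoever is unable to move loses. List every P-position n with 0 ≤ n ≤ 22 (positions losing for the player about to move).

n :  0  1  2  3  4  5  6  7  8  9 10 11 12 13 14 15 16 17 18 19 20 21 22
G :  0  0  0  0  0  0  0  1  1  1  1  1  1  1  2  2  2  2  0  0  0  0  0
P-positions are exactly the n with G(n) = 0.

0, 1, 2, 3, 4, 5, 6, 18, 19, 20, 21, 22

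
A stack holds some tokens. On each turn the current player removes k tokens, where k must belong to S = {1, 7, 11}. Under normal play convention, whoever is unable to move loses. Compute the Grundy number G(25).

n :  0  1  2  3  4  5  6  7  8  9 10 11 12 13 14 15 16 17 18 19 20 21 22 23 24 25
G :  0  1  0  1  0  1  0  1  0  1  0  1  0  1  0  1  0  1  0  1  0  1  0  1  0  1

1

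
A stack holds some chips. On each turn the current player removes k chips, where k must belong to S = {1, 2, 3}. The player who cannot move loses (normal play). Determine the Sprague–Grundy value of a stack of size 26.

n :  0  1  2  3  4  5  6  7  8  9 10 11 12 13 14 15 16 17 18 19 20 21 22 23 24 25 26
G :  0  1  2  3  0  1  2  3  0  1  2  3  0  1  2  3  0  1  2  3  0  1  2  3  0  1  2

2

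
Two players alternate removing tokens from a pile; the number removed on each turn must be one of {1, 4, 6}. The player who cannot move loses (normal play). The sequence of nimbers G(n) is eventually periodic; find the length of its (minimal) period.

5

n :  0  1  2  3  4  5  6  7  8  9 10 11 12 13 14
G :  0  1  0  1  2  0  1  0  1  2  0  1  0  1  2
G(n+5) = G(n) holds for n = 0,…,5 (a full window of length max(S) = 6), so the sequence is purely periodic with period 5.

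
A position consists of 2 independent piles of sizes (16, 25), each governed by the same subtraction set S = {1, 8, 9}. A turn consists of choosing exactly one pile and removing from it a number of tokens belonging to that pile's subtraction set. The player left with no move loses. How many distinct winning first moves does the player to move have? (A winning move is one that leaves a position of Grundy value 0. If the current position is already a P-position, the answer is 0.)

All piles use S = {1, 8, 9}:
G(0) = 0
G(1) = mex{0} = 1
G(2) = mex{1} = 0
G(3) = mex{0} = 1
G(4) = mex{1} = 0
G(5) = mex{0} = 1
G(6) = mex{1} = 0
G(7) = mex{0} = 1
G(8) = mex{1,0} = 2
G(9) = mex{2,1,0} = 3
G(10) = mex{3,0,1} = 2
G(11) = mex{2,1,0} = 3
G(12) = mex{3,0,1} = 2
G(13) = mex{2,1,0} = 3
G(14) = mex{3,0,1} = 2
G(15) = mex{2,1,0} = 3
G(16) = mex{3,2,1} = 0
G(17) = mex{0,3,2} = 1
G(18) = mex{1,2,3} = 0
G(19) = mex{0,3,2} = 1
G(20) = mex{1,2,3} = 0
G(21) = mex{0,3,2} = 1
G(22) = mex{1,2,3} = 0
G(23) = mex{0,3,2} = 1
G(24) = mex{1,0,3} = 2
G(25) = mex{2,1,0} = 3
Pile A: G(16) = 0.
Pile B: G(25) = 3.
Combined Grundy value = 0 ⊕ 3 = 3.
A winning move leaves total XOR = 0, i.e. changes one component's Grundy value g to g ⊕ X where X is the current total.
Pile A: need g' = 0⊕3 = 3. Options: 16−1→G=3, 16−8→G=2, 16−9→G=1. Hits: 1.
Pile B: need g' = 3⊕3 = 0. Options: 25−1→G=2, 25−8→G=1, 25−9→G=0. Hits: 1.

2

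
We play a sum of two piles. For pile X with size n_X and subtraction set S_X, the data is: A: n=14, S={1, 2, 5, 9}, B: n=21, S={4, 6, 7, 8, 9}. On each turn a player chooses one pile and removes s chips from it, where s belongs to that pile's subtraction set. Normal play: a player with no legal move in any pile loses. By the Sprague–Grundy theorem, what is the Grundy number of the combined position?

3

Pile A, S = {1, 2, 5, 9}:
G(0) = 0
G(1) = mex{0} = 1
G(2) = mex{1,0} = 2
G(3) = mex{2,1} = 0
G(4) = mex{0,2} = 1
G(5) = mex{1,0,0} = 2
G(6) = mex{2,1,1} = 0
G(7) = mex{0,2,2} = 1
G(8) = mex{1,0,0} = 2
G(9) = mex{2,1,1,0} = 3
G(10) = mex{3,2,2,1} = 0
G(11) = mex{0,3,0,2} = 1
G(12) = mex{1,0,1,0} = 2
G(13) = mex{2,1,2,1} = 0
G(14) = mex{0,2,3,2} = 1
G_A(14) = 1.
Pile B, S = {4, 6, 7, 8, 9}:
n :  0  1  2  3  4  5  6  7  8  9 10 11 12 13 14 15 16 17 18 19 20 21
G :  0  0  0  0  1  1  1  1  2  2  2  2  3  0  0  0  0  1  1  1  1  2
G_B(21) = 2.
Combined Grundy value = 1 ⊕ 2 = 3.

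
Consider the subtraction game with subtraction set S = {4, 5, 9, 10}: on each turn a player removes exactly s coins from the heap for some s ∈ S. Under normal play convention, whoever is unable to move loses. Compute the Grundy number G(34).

1

n :  0  1  2  3  4  5  6  7  8  9 10 11 12 13 14 15 16 17 18 19 20 21 22 23 24 25 26 27 28 29 30 31 32 33 34
G :  0  0  0  0  1  1  1  1  2  2  2  2  3  3  0  0  0  0  1  1  1  1  2  2  2  2  3  3  0  0  0  0  1  1  1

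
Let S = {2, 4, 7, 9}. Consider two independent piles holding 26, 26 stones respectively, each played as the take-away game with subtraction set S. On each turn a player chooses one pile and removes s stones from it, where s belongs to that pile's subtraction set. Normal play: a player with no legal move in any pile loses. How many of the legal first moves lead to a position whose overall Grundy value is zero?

All piles use S = {2, 4, 7, 9}:
G(0) = 0
G(1) = mex{} = 0
G(2) = mex{0} = 1
G(3) = mex{0} = 1
G(4) = mex{1,0} = 2
G(5) = mex{1,0} = 2
G(6) = mex{2,1} = 0
G(7) = mex{2,1,0} = 3
G(8) = mex{0,2,0} = 1
G(9) = mex{3,2,1,0} = 4
G(10) = mex{1,0,1,0} = 2
G(11) = mex{4,3,2,1} = 0
G(12) = mex{2,1,2,1} = 0
G(13) = mex{0,4,0,2} = 1
G(14) = mex{0,2,3,2} = 1
G(15) = mex{1,0,1,0} = 2
G(16) = mex{1,0,4,3} = 2
G(17) = mex{2,1,2,1} = 0
G(18) = mex{2,1,0,4} = 3
G(19) = mex{0,2,0,2} = 1
G(20) = mex{3,2,1,0} = 4
G(21) = mex{1,0,1,0} = 2
G(22) = mex{4,3,2,1} = 0
G(23) = mex{2,1,2,1} = 0
G(24) = mex{0,4,0,2} = 1
G(25) = mex{0,2,3,2} = 1
G(26) = mex{1,0,1,0} = 2
Pile A: G(26) = 2.
Pile B: G(26) = 2.
Combined Grundy value = 2 ⊕ 2 = 0.
A winning move leaves total XOR = 0, i.e. changes one component's Grundy value g to g ⊕ X where X is the current total.
Pile A: target g' = 2⊕0 = 2, but every legal move changes the Grundy value (mex property), so 0 moves.
Pile B: target g' = 2⊕0 = 2, but every legal move changes the Grundy value (mex property), so 0 moves.

0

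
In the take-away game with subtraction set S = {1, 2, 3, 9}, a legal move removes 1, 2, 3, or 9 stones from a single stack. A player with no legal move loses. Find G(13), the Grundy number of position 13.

n :  0  1  2  3  4  5  6  7  8  9 10 11 12 13
G :  0  1  2  3  0  1  2  3  0  1  2  3  0  1

1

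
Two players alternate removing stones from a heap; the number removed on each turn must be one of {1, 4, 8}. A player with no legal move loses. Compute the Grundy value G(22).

3

n :  0  1  2  3  4  5  6  7  8  9 10 11 12 13 14 15 16 17 18 19 20 21 22
G :  0  1  0  1  2  0  1  0  1  2  3  2  0  1  0  1  2  0  1  0  1  2  3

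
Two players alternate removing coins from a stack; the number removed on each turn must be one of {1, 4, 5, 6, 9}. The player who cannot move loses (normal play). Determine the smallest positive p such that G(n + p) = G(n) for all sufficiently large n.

10

n :  0  1  2  3  4  5  6  7  8  9 10 11 12 13 14 15 16 17 18 19 20 21
G :  0  1  0  1  2  3  2  3  4  5  0  1  0  1  2  3  2  3  4  5  0  1
G(n+10) = G(n) holds for n = 0,…,8 (a full window of length max(S) = 9), so the sequence is purely periodic with period 10.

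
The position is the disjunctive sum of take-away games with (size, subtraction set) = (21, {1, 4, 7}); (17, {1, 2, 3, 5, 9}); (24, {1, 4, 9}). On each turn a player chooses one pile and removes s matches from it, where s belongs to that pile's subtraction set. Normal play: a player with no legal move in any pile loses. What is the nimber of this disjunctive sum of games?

3

Pile A, S = {1, 4, 7}:
G(0) = 0
G(1) = mex{0} = 1
G(2) = mex{1} = 0
G(3) = mex{0} = 1
G(4) = mex{1,0} = 2
G(5) = mex{2,1} = 0
G(6) = mex{0,0} = 1
G(7) = mex{1,1,0} = 2
G(8) = mex{2,2,1} = 0
G(9) = mex{0,0,0} = 1
G(10) = mex{1,1,1} = 0
G(11) = mex{0,2,2} = 1
G(12) = mex{1,0,0} = 2
G(13) = mex{2,1,1} = 0
G(14) = mex{0,0,2} = 1
G(15) = mex{1,1,0} = 2
G(16) = mex{2,2,1} = 0
G(17) = mex{0,0,0} = 1
G(18) = mex{1,1,1} = 0
G(19) = mex{0,2,2} = 1
G(20) = mex{1,0,0} = 2
G(21) = mex{2,1,1} = 0
G_A(21) = 0.
Pile B, S = {1, 2, 3, 5, 9}:
G(0) = 0
G(1) = mex{0} = 1
G(2) = mex{1,0} = 2
G(3) = mex{2,1,0} = 3
G(4) = mex{3,2,1} = 0
G(5) = mex{0,3,2,0} = 1
G(6) = mex{1,0,3,1} = 2
G(7) = mex{2,1,0,2} = 3
G(8) = mex{3,2,1,3} = 0
G(9) = mex{0,3,2,0,0} = 1
G(10) = mex{1,0,3,1,1} = 2
G(11) = mex{2,1,0,2,2} = 3
G(12) = mex{3,2,1,3,3} = 0
G(13) = mex{0,3,2,0,0} = 1
G(14) = mex{1,0,3,1,1} = 2
G(15) = mex{2,1,0,2,2} = 3
G(16) = mex{3,2,1,3,3} = 0
G(17) = mex{0,3,2,0,0} = 1
G_B(17) = 1.
Pile C, S = {1, 4, 9}:
G(0) = 0
G(1) = mex{0} = 1
G(2) = mex{1} = 0
G(3) = mex{0} = 1
G(4) = mex{1,0} = 2
G(5) = mex{2,1} = 0
G(6) = mex{0,0} = 1
G(7) = mex{1,1} = 0
G(8) = mex{0,2} = 1
G(9) = mex{1,0,0} = 2
G(10) = mex{2,1,1} = 0
G(11) = mex{0,0,0} = 1
G(12) = mex{1,1,1} = 0
G(13) = mex{0,2,2} = 1
G(14) = mex{1,0,0} = 2
G(15) = mex{2,1,1} = 0
G(16) = mex{0,0,0} = 1
G(17) = mex{1,1,1} = 0
G(18) = mex{0,2,2} = 1
G(19) = mex{1,0,0} = 2
G(20) = mex{2,1,1} = 0
G(21) = mex{0,0,0} = 1
G(22) = mex{1,1,1} = 0
G(23) = mex{0,2,2} = 1
G(24) = mex{1,0,0} = 2
G_C(24) = 2.
Combined Grundy value = 0 ⊕ 1 ⊕ 2 = 3.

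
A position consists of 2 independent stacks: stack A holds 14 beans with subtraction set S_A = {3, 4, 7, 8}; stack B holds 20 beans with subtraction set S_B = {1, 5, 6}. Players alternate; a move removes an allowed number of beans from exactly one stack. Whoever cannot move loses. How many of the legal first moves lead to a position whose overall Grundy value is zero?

2

Stack A, S = {3, 4, 7, 8}:
G(0) = 0
G(1) = mex{} = 0
G(2) = mex{} = 0
G(3) = mex{0} = 1
G(4) = mex{0,0} = 1
G(5) = mex{0,0} = 1
G(6) = mex{1,0} = 2
G(7) = mex{1,1,0} = 2
G(8) = mex{1,1,0,0} = 2
G(9) = mex{2,1,0,0} = 3
G(10) = mex{2,2,1,0} = 3
G(11) = mex{2,2,1,1} = 0
G(12) = mex{3,2,1,1} = 0
G(13) = mex{3,3,2,1} = 0
G(14) = mex{0,3,2,2} = 1
G_A(14) = 1.
Stack B, S = {1, 5, 6}:
n :  0  1  2  3  4  5  6  7  8  9 10 11 12 13 14 15 16 17 18 19 20
G :  0  1  0  1  0  1  2  3  2  3  2  0  1  0  1  0  1  2  3  2  3
G_B(20) = 3.
Combined Grundy value = 1 ⊕ 3 = 2.
A winning move leaves total XOR = 0, i.e. changes one component's Grundy value g to g ⊕ X where X is the current total.
Stack A: need g' = 1⊕2 = 3. Options: 14−3→G=0, 14−4→G=3, 14−7→G=2, 14−8→G=2. Hits: 1.
Stack B: need g' = 3⊕2 = 1. Options: 20−1→G=2, 20−5→G=0, 20−6→G=1. Hits: 1.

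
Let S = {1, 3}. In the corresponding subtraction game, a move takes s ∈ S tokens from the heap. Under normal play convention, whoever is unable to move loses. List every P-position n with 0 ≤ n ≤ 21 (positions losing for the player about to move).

G(0) = 0
G(1) = mex{0} = 1
G(2) = mex{1} = 0
G(3) = mex{0,0} = 1
G(4) = mex{1,1} = 0
G(5) = mex{0,0} = 1
G(6) = mex{1,1} = 0
G(7) = mex{0,0} = 1
G(8) = mex{1,1} = 0
G(9) = mex{0,0} = 1
G(10) = mex{1,1} = 0
G(11) = mex{0,0} = 1
G(12) = mex{1,1} = 0
G(13) = mex{0,0} = 1
G(14) = mex{1,1} = 0
G(15) = mex{0,0} = 1
G(16) = mex{1,1} = 0
G(17) = mex{0,0} = 1
G(18) = mex{1,1} = 0
G(19) = mex{0,0} = 1
G(20) = mex{1,1} = 0
G(21) = mex{0,0} = 1
P-positions are exactly the n with G(n) = 0.

0, 2, 4, 6, 8, 10, 12, 14, 16, 18, 20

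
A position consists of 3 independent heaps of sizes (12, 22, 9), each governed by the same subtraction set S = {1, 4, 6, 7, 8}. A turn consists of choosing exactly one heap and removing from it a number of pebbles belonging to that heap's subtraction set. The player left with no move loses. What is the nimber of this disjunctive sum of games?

All heaps use S = {1, 4, 6, 7, 8}:
G(0) = 0
G(1) = mex{0} = 1
G(2) = mex{1} = 0
G(3) = mex{0} = 1
G(4) = mex{1,0} = 2
G(5) = mex{2,1} = 0
G(6) = mex{0,0,0} = 1
G(7) = mex{1,1,1,0} = 2
G(8) = mex{2,2,0,1,0} = 3
G(9) = mex{3,0,1,0,1} = 2
G(10) = mex{2,1,2,1,0} = 3
G(11) = mex{3,2,0,2,1} = 4
G(12) = mex{4,3,1,0,2} = 5
G(13) = mex{5,2,2,1,0} = 3
G(14) = mex{3,3,3,2,1} = 0
G(15) = mex{0,4,2,3,2} = 1
G(16) = mex{1,5,3,2,3} = 0
G(17) = mex{0,3,4,3,2} = 1
G(18) = mex{1,0,5,4,3} = 2
G(19) = mex{2,1,3,5,4} = 0
G(20) = mex{0,0,0,3,5} = 1
G(21) = mex{1,1,1,0,3} = 2
G(22) = mex{2,2,0,1,0} = 3
Heap A: G(12) = 5.
Heap B: G(22) = 3.
Heap C: G(9) = 2.
Combined Grundy value = 5 ⊕ 3 ⊕ 2 = 4.

4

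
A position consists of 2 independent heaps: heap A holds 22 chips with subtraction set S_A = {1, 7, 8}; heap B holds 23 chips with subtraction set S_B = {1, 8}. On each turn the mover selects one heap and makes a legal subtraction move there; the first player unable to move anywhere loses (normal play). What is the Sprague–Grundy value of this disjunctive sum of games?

Heap A, S = {1, 7, 8}:
G(0) = 0
G(1) = mex{0} = 1
G(2) = mex{1} = 0
G(3) = mex{0} = 1
G(4) = mex{1} = 0
G(5) = mex{0} = 1
G(6) = mex{1} = 0
G(7) = mex{0,0} = 1
G(8) = mex{1,1,0} = 2
G(9) = mex{2,0,1} = 3
G(10) = mex{3,1,0} = 2
G(11) = mex{2,0,1} = 3
G(12) = mex{3,1,0} = 2
G(13) = mex{2,0,1} = 3
G(14) = mex{3,1,0} = 2
G(15) = mex{2,2,1} = 0
G(16) = mex{0,3,2} = 1
G(17) = mex{1,2,3} = 0
G(18) = mex{0,3,2} = 1
G(19) = mex{1,2,3} = 0
G(20) = mex{0,3,2} = 1
G(21) = mex{1,2,3} = 0
G(22) = mex{0,0,2} = 1
G_A(22) = 1.
Heap B, S = {1, 8}:
n :  0  1  2  3  4  5  6  7  8  9 10 11 12 13 14 15 16 17 18 19 20 21 22 23
G :  0  1  0  1  0  1  0  1  2  0  1  0  1  0  1  0  1  2  0  1  0  1  0  1
G_B(23) = 1.
Combined Grundy value = 1 ⊕ 1 = 0.

0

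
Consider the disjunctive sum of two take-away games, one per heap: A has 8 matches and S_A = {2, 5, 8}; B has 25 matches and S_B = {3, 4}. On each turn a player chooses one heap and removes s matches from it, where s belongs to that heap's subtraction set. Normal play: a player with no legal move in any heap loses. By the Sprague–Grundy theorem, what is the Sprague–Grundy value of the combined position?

3

Heap A, S = {2, 5, 8}:
G(0) = 0
G(1) = mex{} = 0
G(2) = mex{0} = 1
G(3) = mex{0} = 1
G(4) = mex{1} = 0
G(5) = mex{1,0} = 2
G(6) = mex{0,0} = 1
G(7) = mex{2,1} = 0
G(8) = mex{1,1,0} = 2
G_A(8) = 2.
Heap B, S = {3, 4}:
G(0) = 0
G(1) = mex{} = 0
G(2) = mex{} = 0
G(3) = mex{0} = 1
G(4) = mex{0,0} = 1
G(5) = mex{0,0} = 1
G(6) = mex{1,0} = 2
G(7) = mex{1,1} = 0
G(8) = mex{1,1} = 0
G(9) = mex{2,1} = 0
G(10) = mex{0,2} = 1
G(11) = mex{0,0} = 1
G(12) = mex{0,0} = 1
G(13) = mex{1,0} = 2
G(14) = mex{1,1} = 0
G(15) = mex{1,1} = 0
G(16) = mex{2,1} = 0
G(17) = mex{0,2} = 1
G(18) = mex{0,0} = 1
G(19) = mex{0,0} = 1
G(20) = mex{1,0} = 2
G(21) = mex{1,1} = 0
G(22) = mex{1,1} = 0
G(23) = mex{2,1} = 0
G(24) = mex{0,2} = 1
G(25) = mex{0,0} = 1
G_B(25) = 1.
Combined Grundy value = 2 ⊕ 1 = 3.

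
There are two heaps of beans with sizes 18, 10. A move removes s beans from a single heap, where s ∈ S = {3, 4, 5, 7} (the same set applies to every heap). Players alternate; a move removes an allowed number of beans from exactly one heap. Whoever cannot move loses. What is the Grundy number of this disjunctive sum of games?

All heaps use S = {3, 4, 5, 7}:
n :  0  1  2  3  4  5  6  7  8  9 10 11 12 13 14 15 16 17 18
G :  0  0  0  1  1  1  2  2  2  3  0  0  0  1  1  1  2  2  2
Heap A: G(18) = 2.
Heap B: G(10) = 0.
Combined Grundy value = 2 ⊕ 0 = 2.

2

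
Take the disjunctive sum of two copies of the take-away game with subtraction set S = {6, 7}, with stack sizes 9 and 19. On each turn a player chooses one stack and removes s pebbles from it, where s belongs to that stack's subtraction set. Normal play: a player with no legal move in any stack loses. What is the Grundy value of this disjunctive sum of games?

0

All stacks use S = {6, 7}:
n :  0  1  2  3  4  5  6  7  8  9 10 11 12 13 14 15 16 17 18 19
G :  0  0  0  0  0  0  1  1  1  1  1  1  2  0  0  0  0  0  0  1
Stack A: G(9) = 1.
Stack B: G(19) = 1.
Combined Grundy value = 1 ⊕ 1 = 0.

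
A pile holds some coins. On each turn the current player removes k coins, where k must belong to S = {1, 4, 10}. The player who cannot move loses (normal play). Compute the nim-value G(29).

G(0) = 0
G(1) = mex{0} = 1
G(2) = mex{1} = 0
G(3) = mex{0} = 1
G(4) = mex{1,0} = 2
G(5) = mex{2,1} = 0
G(6) = mex{0,0} = 1
G(7) = mex{1,1} = 0
G(8) = mex{0,2} = 1
G(9) = mex{1,0} = 2
G(10) = mex{2,1,0} = 3
G(11) = mex{3,0,1} = 2
G(12) = mex{2,1,0} = 3
G(13) = mex{3,2,1} = 0
G(14) = mex{0,3,2} = 1
G(15) = mex{1,2,0} = 3
G(16) = mex{3,3,1} = 0
G(17) = mex{0,0,0} = 1
G(18) = mex{1,1,1} = 0
G(19) = mex{0,3,2} = 1
G(20) = mex{1,0,3} = 2
G(21) = mex{2,1,2} = 0
G(22) = mex{0,0,3} = 1
G(23) = mex{1,1,0} = 2
G(24) = mex{2,2,1} = 0
G(25) = mex{0,0,3} = 1
G(26) = mex{1,1,0} = 2
G(27) = mex{2,2,1} = 0
G(28) = mex{0,0,0} = 1
G(29) = mex{1,1,1} = 0

0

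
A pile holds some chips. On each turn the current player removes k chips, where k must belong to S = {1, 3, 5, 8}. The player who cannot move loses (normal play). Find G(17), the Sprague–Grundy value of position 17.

G(0) = 0
G(1) = mex{0} = 1
G(2) = mex{1} = 0
G(3) = mex{0,0} = 1
G(4) = mex{1,1} = 0
G(5) = mex{0,0,0} = 1
G(6) = mex{1,1,1} = 0
G(7) = mex{0,0,0} = 1
G(8) = mex{1,1,1,0} = 2
G(9) = mex{2,0,0,1} = 3
G(10) = mex{3,1,1,0} = 2
G(11) = mex{2,2,0,1} = 3
G(12) = mex{3,3,1,0} = 2
G(13) = mex{2,2,2,1} = 0
G(14) = mex{0,3,3,0} = 1
G(15) = mex{1,2,2,1} = 0
G(16) = mex{0,0,3,2} = 1
G(17) = mex{1,1,2,3} = 0

0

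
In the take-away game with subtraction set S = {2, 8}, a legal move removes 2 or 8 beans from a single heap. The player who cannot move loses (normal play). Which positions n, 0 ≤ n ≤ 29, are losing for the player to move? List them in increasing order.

n :  0  1  2  3  4  5  6  7  8  9 10 11 12 13 14 15 16 17 18 19 20 21 22 23 24 25 26 27 28 29
G :  0  0  1  1  0  0  1  1  2  2  0  0  1  1  0  0  1  1  2  2  0  0  1  1  0  0  1  1  2  2
P-positions are exactly the n with G(n) = 0.

0, 1, 4, 5, 10, 11, 14, 15, 20, 21, 24, 25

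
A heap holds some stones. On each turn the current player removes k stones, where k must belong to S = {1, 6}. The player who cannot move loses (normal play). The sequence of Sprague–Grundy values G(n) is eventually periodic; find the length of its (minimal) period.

G(0) = 0
G(1) = mex{0} = 1
G(2) = mex{1} = 0
G(3) = mex{0} = 1
G(4) = mex{1} = 0
G(5) = mex{0} = 1
G(6) = mex{1,0} = 2
G(7) = mex{2,1} = 0
G(8) = mex{0,0} = 1
G(9) = mex{1,1} = 0
G(10) = mex{0,0} = 1
G(11) = mex{1,1} = 0
G(12) = mex{0,2} = 1
G(13) = mex{1,0} = 2
G(14) = mex{2,1} = 0
G(15) = mex{0,0} = 1
G(n+7) = G(n) holds for n = 0,…,5 (a full window of length max(S) = 6), so the sequence is purely periodic with period 7.

7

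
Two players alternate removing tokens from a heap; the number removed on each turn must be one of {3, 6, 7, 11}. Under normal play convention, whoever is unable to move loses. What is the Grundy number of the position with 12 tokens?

G(0) = 0
G(1) = mex{} = 0
G(2) = mex{} = 0
G(3) = mex{0} = 1
G(4) = mex{0} = 1
G(5) = mex{0} = 1
G(6) = mex{1,0} = 2
G(7) = mex{1,0,0} = 2
G(8) = mex{1,0,0} = 2
G(9) = mex{2,1,0} = 3
G(10) = mex{2,1,1} = 0
G(11) = mex{2,1,1,0} = 3
G(12) = mex{3,2,1,0} = 4

4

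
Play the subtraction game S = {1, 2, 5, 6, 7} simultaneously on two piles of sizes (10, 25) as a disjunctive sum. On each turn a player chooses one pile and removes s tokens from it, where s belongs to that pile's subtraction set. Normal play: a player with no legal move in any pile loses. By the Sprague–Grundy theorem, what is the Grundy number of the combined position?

All piles use S = {1, 2, 5, 6, 7}:
n :  0  1  2  3  4  5  6  7  8  9 10 11 12 13 14 15 16 17 18 19 20 21 22 23 24 25
G :  0  1  2  0  1  2  3  4  5  3  4  0  1  2  0  1  2  3  4  5  3  4  0  1  2  0
Pile A: G(10) = 4.
Pile B: G(25) = 0.
Combined Grundy value = 4 ⊕ 0 = 4.

4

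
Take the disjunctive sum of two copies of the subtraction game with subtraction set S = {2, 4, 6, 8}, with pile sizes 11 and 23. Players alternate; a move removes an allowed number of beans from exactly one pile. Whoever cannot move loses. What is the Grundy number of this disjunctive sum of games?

1

All piles use S = {2, 4, 6, 8}:
G(0) = 0
G(1) = mex{} = 0
G(2) = mex{0} = 1
G(3) = mex{0} = 1
G(4) = mex{1,0} = 2
G(5) = mex{1,0} = 2
G(6) = mex{2,1,0} = 3
G(7) = mex{2,1,0} = 3
G(8) = mex{3,2,1,0} = 4
G(9) = mex{3,2,1,0} = 4
G(10) = mex{4,3,2,1} = 0
G(11) = mex{4,3,2,1} = 0
G(12) = mex{0,4,3,2} = 1
G(13) = mex{0,4,3,2} = 1
G(14) = mex{1,0,4,3} = 2
G(15) = mex{1,0,4,3} = 2
G(16) = mex{2,1,0,4} = 3
G(17) = mex{2,1,0,4} = 3
G(18) = mex{3,2,1,0} = 4
G(19) = mex{3,2,1,0} = 4
G(20) = mex{4,3,2,1} = 0
G(21) = mex{4,3,2,1} = 0
G(22) = mex{0,4,3,2} = 1
G(23) = mex{0,4,3,2} = 1
Pile A: G(11) = 0.
Pile B: G(23) = 1.
Combined Grundy value = 0 ⊕ 1 = 1.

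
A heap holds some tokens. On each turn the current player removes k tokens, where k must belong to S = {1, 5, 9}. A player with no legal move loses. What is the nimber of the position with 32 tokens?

n :  0  1  2  3  4  5  6  7  8  9 10 11 12 13 14 15 16 17 18 19 20 21 22 23 24 25 26 27 28 29 30 31 32
G :  0  1  0  1  0  1  0  1  0  1  0  1  0  1  0  1  0  1  0  1  0  1  0  1  0  1  0  1  0  1  0  1  0

0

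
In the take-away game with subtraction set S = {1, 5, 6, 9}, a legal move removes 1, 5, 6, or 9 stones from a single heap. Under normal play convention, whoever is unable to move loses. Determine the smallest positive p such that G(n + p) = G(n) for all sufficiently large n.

12

G(0) = 0
G(1) = mex{0} = 1
G(2) = mex{1} = 0
G(3) = mex{0} = 1
G(4) = mex{1} = 0
G(5) = mex{0,0} = 1
G(6) = mex{1,1,0} = 2
G(7) = mex{2,0,1} = 3
G(8) = mex{3,1,0} = 2
G(9) = mex{2,0,1,0} = 3
G(10) = mex{3,1,0,1} = 2
G(11) = mex{2,2,1,0} = 3
G(12) = mex{3,3,2,1} = 0
G(13) = mex{0,2,3,0} = 1
G(14) = mex{1,3,2,1} = 0
G(15) = mex{0,2,3,2} = 1
G(16) = mex{1,3,2,3} = 0
G(17) = mex{0,0,3,2} = 1
G(18) = mex{1,1,0,3} = 2
G(19) = mex{2,0,1,2} = 3
G(20) = mex{3,1,0,3} = 2
G(21) = mex{2,0,1,0} = 3
G(22) = mex{3,1,0,1} = 2
G(23) = mex{2,2,1,0} = 3
G(24) = mex{3,3,2,1} = 0
G(25) = mex{0,2,3,0} = 1
G(n+12) = G(n) holds for n = 0,…,8 (a full window of length max(S) = 9), so the sequence is purely periodic with period 12.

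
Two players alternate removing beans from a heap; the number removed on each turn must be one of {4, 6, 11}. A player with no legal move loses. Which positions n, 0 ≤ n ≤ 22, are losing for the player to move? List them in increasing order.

G(0) = 0
G(1) = mex{} = 0
G(2) = mex{} = 0
G(3) = mex{} = 0
G(4) = mex{0} = 1
G(5) = mex{0} = 1
G(6) = mex{0,0} = 1
G(7) = mex{0,0} = 1
G(8) = mex{1,0} = 2
G(9) = mex{1,0} = 2
G(10) = mex{1,1} = 0
G(11) = mex{1,1,0} = 2
G(12) = mex{2,1,0} = 3
G(13) = mex{2,1,0} = 3
G(14) = mex{0,2,0} = 1
G(15) = mex{2,2,1} = 0
G(16) = mex{3,0,1} = 2
G(17) = mex{3,2,1} = 0
G(18) = mex{1,3,1} = 0
G(19) = mex{0,3,2} = 1
G(20) = mex{2,1,2} = 0
G(21) = mex{0,0,0} = 1
G(22) = mex{0,2,2} = 1
P-positions are exactly the n with G(n) = 0.

0, 1, 2, 3, 10, 15, 17, 18, 20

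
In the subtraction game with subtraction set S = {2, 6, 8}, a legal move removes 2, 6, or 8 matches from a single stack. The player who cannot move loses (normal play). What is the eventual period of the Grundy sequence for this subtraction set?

n :  0  1  2  3  4  5  6  7  8  9 10 11 12 13 14 15 16 17 18 19 20 21 22 23 24 25 26 27 28 29
G :  0  0  1  1  0  0  1  1  2  2  3  3  2  2  0  0  1  1  0  0  1  1  2  2  3  3  2  2  0  0
G(n+14) = G(n) holds for n = 0,…,7 (a full window of length max(S) = 8), so the sequence is purely periodic with period 14.

14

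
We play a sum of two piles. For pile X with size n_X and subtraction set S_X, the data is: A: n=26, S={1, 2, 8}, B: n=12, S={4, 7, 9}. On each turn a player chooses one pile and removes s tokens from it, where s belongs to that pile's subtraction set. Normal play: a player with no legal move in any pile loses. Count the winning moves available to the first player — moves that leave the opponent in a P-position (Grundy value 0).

Pile A, S = {1, 2, 8}:
n :  0  1  2  3  4  5  6  7  8  9 10 11 12 13 14 15 16 17 18 19 20 21 22 23 24 25 26
G :  0  1  2  0  1  2  0  1  2  0  1  2  0  1  2  0  1  2  0  1  2  0  1  2  0  1  2
G_A(26) = 2.
Pile B, S = {4, 7, 9}:
G(0) = 0
G(1) = mex{} = 0
G(2) = mex{} = 0
G(3) = mex{} = 0
G(4) = mex{0} = 1
G(5) = mex{0} = 1
G(6) = mex{0} = 1
G(7) = mex{0,0} = 1
G(8) = mex{1,0} = 2
G(9) = mex{1,0,0} = 2
G(10) = mex{1,0,0} = 2
G(11) = mex{1,1,0} = 2
G(12) = mex{2,1,0} = 3
G_B(12) = 3.
Combined Grundy value = 2 ⊕ 3 = 1.
A winning move leaves total XOR = 0, i.e. changes one component's Grundy value g to g ⊕ X where X is the current total.
Pile A: need g' = 2⊕1 = 3. Options: 26−1→G=1, 26−2→G=0, 26−8→G=0. Hits: 0.
Pile B: need g' = 3⊕1 = 2. Options: 12−4→G=2, 12−7→G=1, 12−9→G=0. Hits: 1.

1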